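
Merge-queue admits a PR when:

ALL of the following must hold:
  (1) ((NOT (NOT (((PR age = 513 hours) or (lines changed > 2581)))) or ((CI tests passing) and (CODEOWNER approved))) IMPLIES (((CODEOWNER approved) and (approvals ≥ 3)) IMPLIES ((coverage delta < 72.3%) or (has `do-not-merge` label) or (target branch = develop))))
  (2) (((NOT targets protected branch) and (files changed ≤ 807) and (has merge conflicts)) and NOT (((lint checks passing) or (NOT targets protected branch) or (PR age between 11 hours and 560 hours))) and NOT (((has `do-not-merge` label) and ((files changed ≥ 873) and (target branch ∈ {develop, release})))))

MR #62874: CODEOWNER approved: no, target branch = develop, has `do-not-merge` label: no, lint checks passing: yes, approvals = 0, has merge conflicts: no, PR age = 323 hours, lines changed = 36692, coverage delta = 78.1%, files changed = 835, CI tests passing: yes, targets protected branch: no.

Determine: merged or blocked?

Atomic conditions:
  PR age = 513 hours: 323 == 513 is false
  lines changed > 2581: 36692 > 2581 is true
  CI tests passing: yes → true
  CODEOWNER approved: no → false
  approvals ≥ 3: 0 ≥ 3 is false
  coverage delta < 72.3%: 78.1 < 72.3 is false
  has `do-not-merge` label: no → false
  target branch = develop: develop == develop is true
  NOT targets protected branch: no → true
  files changed ≤ 807: 835 ≤ 807 is false
  has merge conflicts: no → false
  lint checks passing: yes → true
  PR age between 11 hours and 560 hours: 323 in [11, 560] is true
  files changed ≥ 873: 835 ≥ 873 is false
  target branch ∈ {develop, release}: develop is in the set → true
Combine:
[1.1.1.1.1] false OR true = true
[1.1.1.1] NOT true = false
[1.1.1] NOT false = true
[1.1.2] true AND false = false
[1.1] true OR false = true
[1.2.1] false AND false = false
[1.2.2] false OR false OR true = true
[1.2] false → true (antecedent false ⇒ implication holds) = true
[1] true → true = true
[2.1] true AND false AND false = false
[2.2.1] true OR true OR true = true
[2.2] NOT true = false
[2.3.1.2] false AND true = false
[2.3.1] false AND false = false
[2.3] NOT false = true
[2] false AND false AND true = false
[root] true AND false = false
Overall: false → blocked

Blocked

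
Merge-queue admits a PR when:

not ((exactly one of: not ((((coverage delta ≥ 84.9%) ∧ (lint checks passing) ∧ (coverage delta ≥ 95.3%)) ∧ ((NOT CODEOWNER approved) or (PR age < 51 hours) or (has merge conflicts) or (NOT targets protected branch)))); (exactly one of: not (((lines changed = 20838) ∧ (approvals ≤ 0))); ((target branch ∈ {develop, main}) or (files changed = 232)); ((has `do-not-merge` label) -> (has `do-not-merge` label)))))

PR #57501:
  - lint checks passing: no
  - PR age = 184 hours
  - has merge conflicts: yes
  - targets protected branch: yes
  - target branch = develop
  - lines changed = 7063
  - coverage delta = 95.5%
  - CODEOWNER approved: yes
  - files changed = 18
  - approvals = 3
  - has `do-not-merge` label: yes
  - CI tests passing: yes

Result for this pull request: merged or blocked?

Atomic conditions:
  coverage delta ≥ 84.9%: 95.5 ≥ 84.9 is true
  lint checks passing: no → false
  coverage delta ≥ 95.3%: 95.5 ≥ 95.3 is true
  NOT CODEOWNER approved: yes → false
  PR age < 51 hours: 184 < 51 is false
  has merge conflicts: yes → true
  NOT targets protected branch: yes → false
  lines changed = 20838: 7063 == 20838 is false
  approvals ≤ 0: 3 ≤ 0 is false
  target branch ∈ {develop, main}: develop is in the set → true
  files changed = 232: 18 == 232 is false
  has `do-not-merge` label: yes → true
Combine:
[1.1.1.1] true AND false AND true = false
[1.1.1.2] false OR false OR true OR false = true
[1.1.1] false AND true = false
[1.1] NOT false = true
[1.2.1.1] false AND false = false
[1.2.1] NOT false = true
[1.2.2] true OR false = true
[1.2.3] true → true = true
[1.2] exactly-one(true, true, true) = false
[1] exactly-one(true, false) = true
[root] NOT true = false
Overall: false → blocked

Blocked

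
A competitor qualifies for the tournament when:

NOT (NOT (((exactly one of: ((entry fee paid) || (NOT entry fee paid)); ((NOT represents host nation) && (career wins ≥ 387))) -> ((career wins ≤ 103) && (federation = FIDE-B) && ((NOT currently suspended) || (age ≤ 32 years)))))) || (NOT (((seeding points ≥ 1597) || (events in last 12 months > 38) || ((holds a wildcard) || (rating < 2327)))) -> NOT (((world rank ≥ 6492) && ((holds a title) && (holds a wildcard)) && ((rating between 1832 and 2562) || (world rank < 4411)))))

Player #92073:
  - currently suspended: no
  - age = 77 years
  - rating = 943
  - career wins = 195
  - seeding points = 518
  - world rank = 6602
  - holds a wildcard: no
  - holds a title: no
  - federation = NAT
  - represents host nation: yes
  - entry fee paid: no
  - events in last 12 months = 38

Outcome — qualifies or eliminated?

Qualifies

Atomic conditions:
  entry fee paid: no → false
  NOT entry fee paid: no → true
  NOT represents host nation: yes → false
  career wins ≥ 387: 195 ≥ 387 is false
  career wins ≤ 103: 195 ≤ 103 is false
  federation = FIDE-B: NAT == FIDE-B is false
  NOT currently suspended: no → true
  age ≤ 32 years: 77 ≤ 32 is false
  seeding points ≥ 1597: 518 ≥ 1597 is false
  events in last 12 months > 38: 38 > 38 is false
  holds a wildcard: no → false
  rating < 2327: 943 < 2327 is true
  world rank ≥ 6492: 6602 ≥ 6492 is true
  holds a title: no → false
  rating between 1832 and 2562: 943 in [1832, 2562] is false
  world rank < 4411: 6602 < 4411 is false
Combine:
[1.1.1.1.1] false OR true = true
[1.1.1.1.2] false AND false = false
[1.1.1.1] exactly-one(true, false) = true
[1.1.1.2.3] true OR false = true
[1.1.1.2] false AND false AND true = false
[1.1.1] true → false = false
[1.1] NOT false = true
[1] NOT true = false
[2.1.1.3] false OR true = true
[2.1.1] false OR false OR true = true
[2.1] NOT true = false
[2.2.1.2] false AND false = false
[2.2.1.3] false OR false = false
[2.2.1] true AND false AND false = false
[2.2] NOT false = true
[2] false → true (antecedent false ⇒ implication holds) = true
[root] false OR true = true
Overall: true → qualifies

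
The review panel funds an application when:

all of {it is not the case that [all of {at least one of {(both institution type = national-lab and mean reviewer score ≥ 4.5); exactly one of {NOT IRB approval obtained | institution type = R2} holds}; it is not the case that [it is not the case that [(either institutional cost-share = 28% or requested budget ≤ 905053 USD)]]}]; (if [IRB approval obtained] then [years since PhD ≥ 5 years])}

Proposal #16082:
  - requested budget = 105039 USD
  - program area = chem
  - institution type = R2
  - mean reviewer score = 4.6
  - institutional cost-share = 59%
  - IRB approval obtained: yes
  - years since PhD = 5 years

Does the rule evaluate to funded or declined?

Declined

Atomic conditions:
  institution type = national-lab: R2 == national-lab is false
  mean reviewer score ≥ 4.5: 4.6 ≥ 4.5 is true
  NOT IRB approval obtained: yes → false
  institution type = R2: R2 == R2 is true
  institutional cost-share = 28%: 59 == 28 is false
  requested budget ≤ 905053 USD: 105039 ≤ 905053 is true
  IRB approval obtained: yes → true
  years since PhD ≥ 5 years: 5 ≥ 5 is true
Combine:
[1.1.1.1] false AND true = false
[1.1.1.2] exactly-one(false, true) = true
[1.1.1] false OR true = true
[1.1.2.1.1] false OR true = true
[1.1.2.1] NOT true = false
[1.1.2] NOT false = true
[1.1] true AND true = true
[1] NOT true = false
[2] true → true = true
[root] false AND true = false
Overall: false → declined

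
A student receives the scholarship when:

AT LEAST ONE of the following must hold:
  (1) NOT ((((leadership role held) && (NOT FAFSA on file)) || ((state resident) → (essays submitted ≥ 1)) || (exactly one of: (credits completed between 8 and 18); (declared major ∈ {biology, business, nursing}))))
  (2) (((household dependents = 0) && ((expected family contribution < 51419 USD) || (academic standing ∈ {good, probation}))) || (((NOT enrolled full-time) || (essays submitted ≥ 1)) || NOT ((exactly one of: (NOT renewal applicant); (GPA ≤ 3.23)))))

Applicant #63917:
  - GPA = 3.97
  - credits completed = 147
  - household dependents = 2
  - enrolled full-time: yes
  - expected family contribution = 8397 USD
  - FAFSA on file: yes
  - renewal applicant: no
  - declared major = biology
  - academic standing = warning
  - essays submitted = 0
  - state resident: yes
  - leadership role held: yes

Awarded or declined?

Declined

Atomic conditions:
  leadership role held: yes → true
  NOT FAFSA on file: yes → false
  state resident: yes → true
  essays submitted ≥ 1: 0 ≥ 1 is false
  credits completed between 8 and 18: 147 in [8, 18] is false
  declared major ∈ {biology, business, nursing}: biology is in the set → true
  household dependents = 0: 2 == 0 is false
  expected family contribution < 51419 USD: 8397 < 51419 is true
  academic standing ∈ {good, probation}: warning is not in the set → false
  NOT enrolled full-time: yes → false
  NOT renewal applicant: no → true
  GPA ≤ 3.23: 3.97 ≤ 3.23 is false
Combine:
[1.1.1] true AND false = false
[1.1.2] true → false = false
[1.1.3] exactly-one(false, true) = true
[1.1] false OR false OR true = true
[1] NOT true = false
[2.1.2] true OR false = true
[2.1] false AND true = false
[2.2.1] false OR false = false
[2.2.2.1] exactly-one(true, false) = true
[2.2.2] NOT true = false
[2.2] false OR false = false
[2] false OR false = false
[root] false OR false = false
Overall: false → declined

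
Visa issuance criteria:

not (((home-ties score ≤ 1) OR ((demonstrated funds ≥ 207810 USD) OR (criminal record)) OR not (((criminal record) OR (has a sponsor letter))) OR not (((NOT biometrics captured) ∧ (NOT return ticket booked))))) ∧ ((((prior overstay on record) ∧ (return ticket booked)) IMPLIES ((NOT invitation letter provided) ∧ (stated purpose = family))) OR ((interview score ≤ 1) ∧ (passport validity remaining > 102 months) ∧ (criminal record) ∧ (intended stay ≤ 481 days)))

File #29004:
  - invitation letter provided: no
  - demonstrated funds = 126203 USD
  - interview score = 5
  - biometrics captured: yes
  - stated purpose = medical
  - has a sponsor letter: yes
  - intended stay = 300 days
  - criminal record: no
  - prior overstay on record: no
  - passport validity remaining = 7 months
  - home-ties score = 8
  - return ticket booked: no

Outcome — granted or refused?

Refused

Atomic conditions:
  home-ties score ≤ 1: 8 ≤ 1 is false
  demonstrated funds ≥ 207810 USD: 126203 ≥ 207810 is false
  criminal record: no → false
  has a sponsor letter: yes → true
  NOT biometrics captured: yes → false
  NOT return ticket booked: no → true
  prior overstay on record: no → false
  return ticket booked: no → false
  NOT invitation letter provided: no → true
  stated purpose = family: medical == family is false
  interview score ≤ 1: 5 ≤ 1 is false
  passport validity remaining > 102 months: 7 > 102 is false
  intended stay ≤ 481 days: 300 ≤ 481 is true
Combine:
[1.1.2] false OR false = false
[1.1.3.1] false OR true = true
[1.1.3] NOT true = false
[1.1.4.1] false AND true = false
[1.1.4] NOT false = true
[1.1] false OR false OR false OR true = true
[1] NOT true = false
[2.1.1] false AND false = false
[2.1.2] true AND false = false
[2.1] false → false (antecedent false ⇒ implication holds) = true
[2.2] false AND false AND false AND true = false
[2] true OR false = true
[root] false AND true = false
Overall: false → refused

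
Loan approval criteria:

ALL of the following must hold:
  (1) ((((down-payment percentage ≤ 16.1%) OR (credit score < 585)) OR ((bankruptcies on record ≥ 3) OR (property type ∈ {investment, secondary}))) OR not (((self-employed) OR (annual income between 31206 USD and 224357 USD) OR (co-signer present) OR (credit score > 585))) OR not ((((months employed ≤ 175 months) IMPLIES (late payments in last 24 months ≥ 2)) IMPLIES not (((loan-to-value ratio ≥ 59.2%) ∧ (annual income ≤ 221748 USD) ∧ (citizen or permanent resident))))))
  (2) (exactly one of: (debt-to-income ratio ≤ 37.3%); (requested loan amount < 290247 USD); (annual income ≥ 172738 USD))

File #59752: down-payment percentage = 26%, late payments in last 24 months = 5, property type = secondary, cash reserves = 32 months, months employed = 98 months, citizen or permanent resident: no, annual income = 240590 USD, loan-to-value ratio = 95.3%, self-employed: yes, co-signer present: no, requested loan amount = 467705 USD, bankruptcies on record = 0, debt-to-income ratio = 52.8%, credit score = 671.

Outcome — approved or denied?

Atomic conditions:
  down-payment percentage ≤ 16.1%: 26 ≤ 16.1 is false
  credit score < 585: 671 < 585 is false
  bankruptcies on record ≥ 3: 0 ≥ 3 is false
  property type ∈ {investment, secondary}: secondary is in the set → true
  self-employed: yes → true
  annual income between 31206 USD and 224357 USD: 240590 in [31206, 224357] is false
  co-signer present: no → false
  credit score > 585: 671 > 585 is true
  months employed ≤ 175 months: 98 ≤ 175 is true
  late payments in last 24 months ≥ 2: 5 ≥ 2 is true
  loan-to-value ratio ≥ 59.2%: 95.3 ≥ 59.2 is true
  annual income ≤ 221748 USD: 240590 ≤ 221748 is false
  citizen or permanent resident: no → false
  debt-to-income ratio ≤ 37.3%: 52.8 ≤ 37.3 is false
  requested loan amount < 290247 USD: 467705 < 290247 is false
  annual income ≥ 172738 USD: 240590 ≥ 172738 is true
Combine:
[1.1.1] false OR false = false
[1.1.2] false OR true = true
[1.1] false OR true = true
[1.2.1] true OR false OR false OR true = true
[1.2] NOT true = false
[1.3.1.1] true → true = true
[1.3.1.2.1] true AND false AND false = false
[1.3.1.2] NOT false = true
[1.3.1] true → true = true
[1.3] NOT true = false
[1] true OR false OR false = true
[2] exactly-one(false, false, true) = true
[root] true AND true = true
Overall: true → approved

Approved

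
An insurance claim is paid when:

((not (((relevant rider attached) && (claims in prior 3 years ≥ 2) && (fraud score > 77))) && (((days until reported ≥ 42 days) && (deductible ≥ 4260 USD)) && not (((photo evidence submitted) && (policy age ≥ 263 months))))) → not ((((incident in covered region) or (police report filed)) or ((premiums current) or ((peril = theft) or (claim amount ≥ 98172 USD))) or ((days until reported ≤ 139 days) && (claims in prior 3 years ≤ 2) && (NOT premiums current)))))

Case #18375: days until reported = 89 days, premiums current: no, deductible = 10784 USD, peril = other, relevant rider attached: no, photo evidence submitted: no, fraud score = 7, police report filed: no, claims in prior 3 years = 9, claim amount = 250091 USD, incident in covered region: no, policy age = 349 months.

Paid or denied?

Denied

Atomic conditions:
  relevant rider attached: no → false
  claims in prior 3 years ≥ 2: 9 ≥ 2 is true
  fraud score > 77: 7 > 77 is false
  days until reported ≥ 42 days: 89 ≥ 42 is true
  deductible ≥ 4260 USD: 10784 ≥ 4260 is true
  photo evidence submitted: no → false
  policy age ≥ 263 months: 349 ≥ 263 is true
  incident in covered region: no → false
  police report filed: no → false
  premiums current: no → false
  peril = theft: other == theft is false
  claim amount ≥ 98172 USD: 250091 ≥ 98172 is true
  days until reported ≤ 139 days: 89 ≤ 139 is true
  claims in prior 3 years ≤ 2: 9 ≤ 2 is false
  NOT premiums current: no → true
Combine:
[1.1.1] false AND true AND false = false
[1.1] NOT false = true
[1.2.1] true AND true = true
[1.2.2.1] false AND true = false
[1.2.2] NOT false = true
[1.2] true AND true = true
[1] true AND true = true
[2.1.1] false OR false = false
[2.1.2.2] false OR true = true
[2.1.2] false OR true = true
[2.1.3] true AND false AND true = false
[2.1] false OR true OR false = true
[2] NOT true = false
[root] true → false = false
Overall: false → denied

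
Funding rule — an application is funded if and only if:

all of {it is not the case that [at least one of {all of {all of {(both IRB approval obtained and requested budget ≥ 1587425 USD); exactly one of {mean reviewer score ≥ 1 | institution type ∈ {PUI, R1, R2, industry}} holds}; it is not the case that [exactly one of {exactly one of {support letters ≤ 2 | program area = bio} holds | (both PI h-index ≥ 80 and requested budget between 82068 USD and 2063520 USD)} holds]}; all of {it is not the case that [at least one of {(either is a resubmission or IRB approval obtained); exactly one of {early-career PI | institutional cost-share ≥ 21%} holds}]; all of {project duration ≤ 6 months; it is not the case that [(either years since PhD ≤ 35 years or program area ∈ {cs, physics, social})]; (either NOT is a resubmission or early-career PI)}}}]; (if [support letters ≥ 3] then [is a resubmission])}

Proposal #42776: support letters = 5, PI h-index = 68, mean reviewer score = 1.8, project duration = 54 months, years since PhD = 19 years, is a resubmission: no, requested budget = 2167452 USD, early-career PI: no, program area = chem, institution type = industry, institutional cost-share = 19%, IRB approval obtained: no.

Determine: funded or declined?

Atomic conditions:
  IRB approval obtained: no → false
  requested budget ≥ 1587425 USD: 2167452 ≥ 1587425 is true
  mean reviewer score ≥ 1: 1.8 ≥ 1 is true
  institution type ∈ {PUI, R1, R2, industry}: industry is in the set → true
  support letters ≤ 2: 5 ≤ 2 is false
  program area = bio: chem == bio is false
  PI h-index ≥ 80: 68 ≥ 80 is false
  requested budget between 82068 USD and 2063520 USD: 2167452 in [82068, 2063520] is false
  is a resubmission: no → false
  early-career PI: no → false
  institutional cost-share ≥ 21%: 19 ≥ 21 is false
  project duration ≤ 6 months: 54 ≤ 6 is false
  years since PhD ≤ 35 years: 19 ≤ 35 is true
  program area ∈ {cs, physics, social}: chem is not in the set → false
  NOT is a resubmission: no → true
  support letters ≥ 3: 5 ≥ 3 is true
Combine:
[1.1.1.1.1] false AND true = false
[1.1.1.1.2] exactly-one(true, true) = false
[1.1.1.1] false AND false = false
[1.1.1.2.1.1] exactly-one(false, false) = false
[1.1.1.2.1.2] false AND false = false
[1.1.1.2.1] exactly-one(false, false) = false
[1.1.1.2] NOT false = true
[1.1.1] false AND true = false
[1.1.2.1.1.1] false OR false = false
[1.1.2.1.1.2] exactly-one(false, false) = false
[1.1.2.1.1] false OR false = false
[1.1.2.1] NOT false = true
[1.1.2.2.2.1] true OR false = true
[1.1.2.2.2] NOT true = false
[1.1.2.2.3] true OR false = true
[1.1.2.2] false AND false AND true = false
[1.1.2] true AND false = false
[1.1] false OR false = false
[1] NOT false = true
[2] true → false = false
[root] true AND false = false
Overall: false → declined

Declined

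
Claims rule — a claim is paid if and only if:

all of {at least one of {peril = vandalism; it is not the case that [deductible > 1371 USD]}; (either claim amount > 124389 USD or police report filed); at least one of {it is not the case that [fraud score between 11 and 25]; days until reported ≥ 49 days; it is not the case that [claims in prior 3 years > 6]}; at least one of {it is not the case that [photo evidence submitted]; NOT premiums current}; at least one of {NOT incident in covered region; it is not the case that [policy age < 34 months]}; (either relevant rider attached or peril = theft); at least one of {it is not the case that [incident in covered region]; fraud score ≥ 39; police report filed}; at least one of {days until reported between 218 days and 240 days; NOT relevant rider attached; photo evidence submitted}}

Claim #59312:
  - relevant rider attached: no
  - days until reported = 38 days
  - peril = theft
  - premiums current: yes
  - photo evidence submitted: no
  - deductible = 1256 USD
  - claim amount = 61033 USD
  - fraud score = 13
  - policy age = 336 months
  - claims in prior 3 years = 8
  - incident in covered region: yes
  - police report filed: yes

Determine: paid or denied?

Denied

Atomic conditions:
  peril = vandalism: theft == vandalism is false
  deductible > 1371 USD: 1256 > 1371 is false
  claim amount > 124389 USD: 61033 > 124389 is false
  police report filed: yes → true
  fraud score between 11 and 25: 13 in [11, 25] is true
  days until reported ≥ 49 days: 38 ≥ 49 is false
  claims in prior 3 years > 6: 8 > 6 is true
  photo evidence submitted: no → false
  NOT premiums current: yes → false
  NOT incident in covered region: yes → false
  policy age < 34 months: 336 < 34 is false
  relevant rider attached: no → false
  peril = theft: theft == theft is true
  incident in covered region: yes → true
  fraud score ≥ 39: 13 ≥ 39 is false
  days until reported between 218 days and 240 days: 38 in [218, 240] is false
  NOT relevant rider attached: no → true
Combine:
[1.2] NOT false = true
[1] false OR true = true
[2] false OR true = true
[3.1] NOT true = false
[3.3] NOT true = false
[3] false OR false OR false = false
[4.1] NOT false = true
[4] true OR false = true
[5.2] NOT false = true
[5] false OR true = true
[6] false OR true = true
[7.1] NOT true = false
[7] false OR false OR true = true
[8] false OR true OR false = true
[root] true AND true AND false AND true AND true AND true AND true AND true = false
Overall: false → denied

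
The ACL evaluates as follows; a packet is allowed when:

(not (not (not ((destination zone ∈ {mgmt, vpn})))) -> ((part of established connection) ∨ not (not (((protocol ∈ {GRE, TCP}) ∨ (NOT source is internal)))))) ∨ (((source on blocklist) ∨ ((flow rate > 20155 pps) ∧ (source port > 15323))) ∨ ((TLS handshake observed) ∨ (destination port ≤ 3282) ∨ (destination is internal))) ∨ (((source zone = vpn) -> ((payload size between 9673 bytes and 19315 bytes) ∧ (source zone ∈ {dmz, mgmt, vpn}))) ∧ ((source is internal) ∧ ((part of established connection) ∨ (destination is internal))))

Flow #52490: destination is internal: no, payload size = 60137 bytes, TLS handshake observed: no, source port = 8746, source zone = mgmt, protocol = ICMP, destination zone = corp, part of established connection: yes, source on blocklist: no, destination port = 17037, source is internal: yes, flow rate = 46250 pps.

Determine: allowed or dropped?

Atomic conditions:
  destination zone ∈ {mgmt, vpn}: corp is not in the set → false
  part of established connection: yes → true
  protocol ∈ {GRE, TCP}: ICMP is not in the set → false
  NOT source is internal: yes → false
  source on blocklist: no → false
  flow rate > 20155 pps: 46250 > 20155 is true
  source port > 15323: 8746 > 15323 is false
  TLS handshake observed: no → false
  destination port ≤ 3282: 17037 ≤ 3282 is false
  destination is internal: no → false
  source zone = vpn: mgmt == vpn is false
  payload size between 9673 bytes and 19315 bytes: 60137 in [9673, 19315] is false
  source zone ∈ {dmz, mgmt, vpn}: mgmt is in the set → true
  source is internal: yes → true
Combine:
[1.1.1.1] NOT false = true
[1.1.1] NOT true = false
[1.1] NOT false = true
[1.2.2.1.1] false OR false = false
[1.2.2.1] NOT false = true
[1.2.2] NOT true = false
[1.2] true OR false = true
[1] true → true = true
[2.1.2] true AND false = false
[2.1] false OR false = false
[2.2] false OR false OR false = false
[2] false OR false = false
[3.1.2] false AND true = false
[3.1] false → false (antecedent false ⇒ implication holds) = true
[3.2.2] true OR false = true
[3.2] true AND true = true
[3] true AND true = true
[root] true OR false OR true = true
Overall: true → allowed

Allowed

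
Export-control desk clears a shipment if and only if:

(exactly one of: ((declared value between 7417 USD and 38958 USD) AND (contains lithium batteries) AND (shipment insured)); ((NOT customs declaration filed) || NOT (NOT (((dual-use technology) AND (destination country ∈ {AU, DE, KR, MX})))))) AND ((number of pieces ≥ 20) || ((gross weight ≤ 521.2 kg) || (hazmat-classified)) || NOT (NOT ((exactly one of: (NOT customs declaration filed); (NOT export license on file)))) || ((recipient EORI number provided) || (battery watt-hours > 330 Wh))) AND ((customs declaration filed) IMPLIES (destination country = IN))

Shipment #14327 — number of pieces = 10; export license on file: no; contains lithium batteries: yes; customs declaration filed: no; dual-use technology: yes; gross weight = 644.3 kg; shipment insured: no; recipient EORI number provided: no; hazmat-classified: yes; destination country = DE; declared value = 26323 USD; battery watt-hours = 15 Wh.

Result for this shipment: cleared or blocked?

Cleared

Atomic conditions:
  declared value between 7417 USD and 38958 USD: 26323 in [7417, 38958] is true
  contains lithium batteries: yes → true
  shipment insured: no → false
  NOT customs declaration filed: no → true
  dual-use technology: yes → true
  destination country ∈ {AU, DE, KR, MX}: DE is in the set → true
  number of pieces ≥ 20: 10 ≥ 20 is false
  gross weight ≤ 521.2 kg: 644.3 ≤ 521.2 is false
  hazmat-classified: yes → true
  NOT export license on file: no → true
  recipient EORI number provided: no → false
  battery watt-hours > 330 Wh: 15 > 330 is false
  customs declaration filed: no → false
  destination country = IN: DE == IN is false
Combine:
[1.1] true AND true AND false = false
[1.2.2.1.1] true AND true = true
[1.2.2.1] NOT true = false
[1.2.2] NOT false = true
[1.2] true OR true = true
[1] exactly-one(false, true) = true
[2.2] false OR true = true
[2.3.1.1] exactly-one(true, true) = false
[2.3.1] NOT false = true
[2.3] NOT true = false
[2.4] false OR false = false
[2] false OR true OR false OR false = true
[3] false → false (antecedent false ⇒ implication holds) = true
[root] true AND true AND true = true
Overall: true → cleared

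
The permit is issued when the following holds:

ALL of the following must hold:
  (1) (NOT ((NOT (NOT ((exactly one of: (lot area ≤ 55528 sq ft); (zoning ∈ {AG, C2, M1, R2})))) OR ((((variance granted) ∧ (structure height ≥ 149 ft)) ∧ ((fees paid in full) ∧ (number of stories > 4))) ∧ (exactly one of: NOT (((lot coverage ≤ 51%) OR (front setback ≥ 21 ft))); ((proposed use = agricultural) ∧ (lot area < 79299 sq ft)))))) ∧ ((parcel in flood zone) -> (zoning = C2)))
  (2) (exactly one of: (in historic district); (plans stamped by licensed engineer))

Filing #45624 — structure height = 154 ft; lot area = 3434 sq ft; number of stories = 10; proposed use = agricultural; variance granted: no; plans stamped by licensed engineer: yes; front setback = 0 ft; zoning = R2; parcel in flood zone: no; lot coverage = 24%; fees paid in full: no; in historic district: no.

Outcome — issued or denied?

Atomic conditions:
  lot area ≤ 55528 sq ft: 3434 ≤ 55528 is true
  zoning ∈ {AG, C2, M1, R2}: R2 is in the set → true
  variance granted: no → false
  structure height ≥ 149 ft: 154 ≥ 149 is true
  fees paid in full: no → false
  number of stories > 4: 10 > 4 is true
  lot coverage ≤ 51%: 24 ≤ 51 is true
  front setback ≥ 21 ft: 0 ≥ 21 is false
  proposed use = agricultural: agricultural == agricultural is true
  lot area < 79299 sq ft: 3434 < 79299 is true
  parcel in flood zone: no → false
  zoning = C2: R2 == C2 is false
  in historic district: no → false
  plans stamped by licensed engineer: yes → true
Combine:
[1.1.1.1.1.1] exactly-one(true, true) = false
[1.1.1.1.1] NOT false = true
[1.1.1.1] NOT true = false
[1.1.1.2.1.1] false AND true = false
[1.1.1.2.1.2] false AND true = false
[1.1.1.2.1] false AND false = false
[1.1.1.2.2.1.1] true OR false = true
[1.1.1.2.2.1] NOT true = false
[1.1.1.2.2.2] true AND true = true
[1.1.1.2.2] exactly-one(false, true) = true
[1.1.1.2] false AND true = false
[1.1.1] false OR false = false
[1.1] NOT false = true
[1.2] false → false (antecedent false ⇒ implication holds) = true
[1] true AND true = true
[2] exactly-one(false, true) = true
[root] true AND true = true
Overall: true → issued

Issued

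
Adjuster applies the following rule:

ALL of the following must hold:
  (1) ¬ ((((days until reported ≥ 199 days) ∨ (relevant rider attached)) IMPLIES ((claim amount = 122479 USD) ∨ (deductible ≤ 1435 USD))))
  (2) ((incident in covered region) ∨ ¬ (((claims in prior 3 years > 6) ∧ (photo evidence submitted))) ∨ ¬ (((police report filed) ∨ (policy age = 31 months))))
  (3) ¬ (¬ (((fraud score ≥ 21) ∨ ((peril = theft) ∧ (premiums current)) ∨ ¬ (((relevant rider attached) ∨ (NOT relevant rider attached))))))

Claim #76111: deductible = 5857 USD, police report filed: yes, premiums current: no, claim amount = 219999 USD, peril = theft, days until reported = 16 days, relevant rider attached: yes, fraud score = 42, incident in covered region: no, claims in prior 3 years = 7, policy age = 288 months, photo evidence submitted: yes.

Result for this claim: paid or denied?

Atomic conditions:
  days until reported ≥ 199 days: 16 ≥ 199 is false
  relevant rider attached: yes → true
  claim amount = 122479 USD: 219999 == 122479 is false
  deductible ≤ 1435 USD: 5857 ≤ 1435 is false
  incident in covered region: no → false
  claims in prior 3 years > 6: 7 > 6 is true
  photo evidence submitted: yes → true
  police report filed: yes → true
  policy age = 31 months: 288 == 31 is false
  fraud score ≥ 21: 42 ≥ 21 is true
  peril = theft: theft == theft is true
  premiums current: no → false
  NOT relevant rider attached: yes → false
Combine:
[1.1.1] false OR true = true
[1.1.2] false OR false = false
[1.1] true → false = false
[1] NOT false = true
[2.2.1] true AND true = true
[2.2] NOT true = false
[2.3.1] true OR false = true
[2.3] NOT true = false
[2] false OR false OR false = false
[3.1.1.2] true AND false = false
[3.1.1.3.1] true OR false = true
[3.1.1.3] NOT true = false
[3.1.1] true OR false OR false = true
[3.1] NOT true = false
[3] NOT false = true
[root] true AND false AND true = false
Overall: false → denied

Denied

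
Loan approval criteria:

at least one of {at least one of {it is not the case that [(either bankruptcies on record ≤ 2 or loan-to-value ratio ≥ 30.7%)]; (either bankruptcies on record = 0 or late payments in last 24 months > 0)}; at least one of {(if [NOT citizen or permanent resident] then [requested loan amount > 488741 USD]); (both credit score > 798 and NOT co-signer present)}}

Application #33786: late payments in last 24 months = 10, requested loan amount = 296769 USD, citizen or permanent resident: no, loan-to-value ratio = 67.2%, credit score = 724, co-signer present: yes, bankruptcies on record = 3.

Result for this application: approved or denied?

Approved

Atomic conditions:
  bankruptcies on record ≤ 2: 3 ≤ 2 is false
  loan-to-value ratio ≥ 30.7%: 67.2 ≥ 30.7 is true
  bankruptcies on record = 0: 3 == 0 is false
  late payments in last 24 months > 0: 10 > 0 is true
  NOT citizen or permanent resident: no → true
  requested loan amount > 488741 USD: 296769 > 488741 is false
  credit score > 798: 724 > 798 is false
  NOT co-signer present: yes → false
Combine:
[1.1.1] false OR true = true
[1.1] NOT true = false
[1.2] false OR true = true
[1] false OR true = true
[2.1] true → false = false
[2.2] false AND false = false
[2] false OR false = false
[root] true OR false = true
Overall: true → approved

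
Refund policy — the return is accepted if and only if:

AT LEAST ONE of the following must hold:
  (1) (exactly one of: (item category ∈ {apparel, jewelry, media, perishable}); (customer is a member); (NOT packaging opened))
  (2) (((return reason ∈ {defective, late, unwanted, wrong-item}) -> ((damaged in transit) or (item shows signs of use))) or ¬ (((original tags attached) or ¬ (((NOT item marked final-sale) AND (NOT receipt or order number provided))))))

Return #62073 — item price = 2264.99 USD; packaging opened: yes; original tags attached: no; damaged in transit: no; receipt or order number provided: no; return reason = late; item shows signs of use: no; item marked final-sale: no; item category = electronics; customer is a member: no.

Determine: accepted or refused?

Accepted

Atomic conditions:
  item category ∈ {apparel, jewelry, media, perishable}: electronics is not in the set → false
  customer is a member: no → false
  NOT packaging opened: yes → false
  return reason ∈ {defective, late, unwanted, wrong-item}: late is in the set → true
  damaged in transit: no → false
  item shows signs of use: no → false
  original tags attached: no → false
  NOT item marked final-sale: no → true
  NOT receipt or order number provided: no → true
Combine:
[1] exactly-one(false, false, false) = false
[2.1.2] false OR false = false
[2.1] true → false = false
[2.2.1.2.1] true AND true = true
[2.2.1.2] NOT true = false
[2.2.1] false OR false = false
[2.2] NOT false = true
[2] false OR true = true
[root] false OR true = true
Overall: true → accepted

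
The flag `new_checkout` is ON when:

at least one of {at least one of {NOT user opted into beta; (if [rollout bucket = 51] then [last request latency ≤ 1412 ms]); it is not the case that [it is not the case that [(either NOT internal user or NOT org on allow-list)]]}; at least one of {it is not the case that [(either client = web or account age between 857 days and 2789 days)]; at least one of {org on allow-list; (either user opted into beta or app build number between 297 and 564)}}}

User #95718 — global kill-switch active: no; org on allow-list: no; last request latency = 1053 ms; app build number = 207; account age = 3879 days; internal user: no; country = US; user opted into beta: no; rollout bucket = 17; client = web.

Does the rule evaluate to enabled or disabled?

Atomic conditions:
  NOT user opted into beta: no → true
  rollout bucket = 51: 17 == 51 is false
  last request latency ≤ 1412 ms: 1053 ≤ 1412 is true
  NOT internal user: no → true
  NOT org on allow-list: no → true
  client = web: web == web is true
  account age between 857 days and 2789 days: 3879 in [857, 2789] is false
  org on allow-list: no → false
  user opted into beta: no → false
  app build number between 297 and 564: 207 in [297, 564] is false
Combine:
[1.2] false → true (antecedent false ⇒ implication holds) = true
[1.3.1.1] true OR true = true
[1.3.1] NOT true = false
[1.3] NOT false = true
[1] true OR true OR true = true
[2.1.1] true OR false = true
[2.1] NOT true = false
[2.2.2] false OR false = false
[2.2] false OR false = false
[2] false OR false = false
[root] true OR false = true
Overall: true → enabled

Enabled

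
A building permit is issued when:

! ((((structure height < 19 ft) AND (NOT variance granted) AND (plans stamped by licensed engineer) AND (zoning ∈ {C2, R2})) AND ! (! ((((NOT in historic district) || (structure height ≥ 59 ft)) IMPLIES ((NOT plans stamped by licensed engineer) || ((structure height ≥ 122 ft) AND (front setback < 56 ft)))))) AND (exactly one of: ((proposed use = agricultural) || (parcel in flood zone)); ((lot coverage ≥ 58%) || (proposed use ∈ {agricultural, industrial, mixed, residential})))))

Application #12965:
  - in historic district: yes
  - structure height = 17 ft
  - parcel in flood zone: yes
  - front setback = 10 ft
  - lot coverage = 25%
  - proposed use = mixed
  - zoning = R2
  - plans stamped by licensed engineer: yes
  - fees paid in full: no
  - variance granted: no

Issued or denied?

Issued

Atomic conditions:
  structure height < 19 ft: 17 < 19 is true
  NOT variance granted: no → true
  plans stamped by licensed engineer: yes → true
  zoning ∈ {C2, R2}: R2 is in the set → true
  NOT in historic district: yes → false
  structure height ≥ 59 ft: 17 ≥ 59 is false
  NOT plans stamped by licensed engineer: yes → false
  structure height ≥ 122 ft: 17 ≥ 122 is false
  front setback < 56 ft: 10 < 56 is true
  proposed use = agricultural: mixed == agricultural is false
  parcel in flood zone: yes → true
  lot coverage ≥ 58%: 25 ≥ 58 is false
  proposed use ∈ {agricultural, industrial, mixed, residential}: mixed is in the set → true
Combine:
[1.1] true AND true AND true AND true = true
[1.2.1.1.1] false OR false = false
[1.2.1.1.2.2] false AND true = false
[1.2.1.1.2] false OR false = false
[1.2.1.1] false → false (antecedent false ⇒ implication holds) = true
[1.2.1] NOT true = false
[1.2] NOT false = true
[1.3.1] false OR true = true
[1.3.2] false OR true = true
[1.3] exactly-one(true, true) = false
[1] true AND true AND false = false
[root] NOT false = true
Overall: true → issued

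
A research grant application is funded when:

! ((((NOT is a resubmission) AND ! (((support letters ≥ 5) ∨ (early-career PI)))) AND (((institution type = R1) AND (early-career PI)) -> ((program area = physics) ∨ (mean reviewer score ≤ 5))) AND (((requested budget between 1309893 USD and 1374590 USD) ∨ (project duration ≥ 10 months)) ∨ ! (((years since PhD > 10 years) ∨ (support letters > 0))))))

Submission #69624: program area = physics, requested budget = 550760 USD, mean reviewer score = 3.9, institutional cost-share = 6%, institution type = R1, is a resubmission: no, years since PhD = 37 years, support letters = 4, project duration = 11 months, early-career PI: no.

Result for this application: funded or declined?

Declined

Atomic conditions:
  NOT is a resubmission: no → true
  support letters ≥ 5: 4 ≥ 5 is false
  early-career PI: no → false
  institution type = R1: R1 == R1 is true
  program area = physics: physics == physics is true
  mean reviewer score ≤ 5: 3.9 ≤ 5 is true
  requested budget between 1309893 USD and 1374590 USD: 550760 in [1309893, 1374590] is false
  project duration ≥ 10 months: 11 ≥ 10 is true
  years since PhD > 10 years: 37 > 10 is true
  support letters > 0: 4 > 0 is true
Combine:
[1.1.2.1] false OR false = false
[1.1.2] NOT false = true
[1.1] true AND true = true
[1.2.1] true AND false = false
[1.2.2] true OR true = true
[1.2] false → true (antecedent false ⇒ implication holds) = true
[1.3.1] false OR true = true
[1.3.2.1] true OR true = true
[1.3.2] NOT true = false
[1.3] true OR false = true
[1] true AND true AND true = true
[root] NOT true = false
Overall: false → declined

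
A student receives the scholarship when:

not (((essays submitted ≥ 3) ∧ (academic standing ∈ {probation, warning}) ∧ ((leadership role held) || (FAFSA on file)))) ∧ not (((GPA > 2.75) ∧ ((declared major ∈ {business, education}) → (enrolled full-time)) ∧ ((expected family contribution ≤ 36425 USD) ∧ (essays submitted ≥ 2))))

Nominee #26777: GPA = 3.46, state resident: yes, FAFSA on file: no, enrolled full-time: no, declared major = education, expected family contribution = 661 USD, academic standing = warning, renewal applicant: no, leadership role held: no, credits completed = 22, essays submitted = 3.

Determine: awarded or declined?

Atomic conditions:
  essays submitted ≥ 3: 3 ≥ 3 is true
  academic standing ∈ {probation, warning}: warning is in the set → true
  leadership role held: no → false
  FAFSA on file: no → false
  GPA > 2.75: 3.46 > 2.75 is true
  declared major ∈ {business, education}: education is in the set → true
  enrolled full-time: no → false
  expected family contribution ≤ 36425 USD: 661 ≤ 36425 is true
  essays submitted ≥ 2: 3 ≥ 2 is true
Combine:
[1.1.3] false OR false = false
[1.1] true AND true AND false = false
[1] NOT false = true
[2.1.2] true → false = false
[2.1.3] true AND true = true
[2.1] true AND false AND true = false
[2] NOT false = true
[root] true AND true = true
Overall: true → awarded

Awarded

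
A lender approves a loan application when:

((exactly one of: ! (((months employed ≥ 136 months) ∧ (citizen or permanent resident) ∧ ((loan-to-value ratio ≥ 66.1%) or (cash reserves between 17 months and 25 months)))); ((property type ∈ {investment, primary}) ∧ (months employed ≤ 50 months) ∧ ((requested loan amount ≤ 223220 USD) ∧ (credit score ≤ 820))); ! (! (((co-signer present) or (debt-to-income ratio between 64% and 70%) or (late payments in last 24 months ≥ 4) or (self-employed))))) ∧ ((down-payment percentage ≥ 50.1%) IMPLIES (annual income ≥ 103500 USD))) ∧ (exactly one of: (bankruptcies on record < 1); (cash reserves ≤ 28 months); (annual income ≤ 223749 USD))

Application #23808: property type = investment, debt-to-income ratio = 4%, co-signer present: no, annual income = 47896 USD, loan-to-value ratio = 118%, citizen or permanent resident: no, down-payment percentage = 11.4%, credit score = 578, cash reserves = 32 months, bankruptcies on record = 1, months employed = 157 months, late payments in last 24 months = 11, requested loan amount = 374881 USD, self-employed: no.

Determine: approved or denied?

Atomic conditions:
  months employed ≥ 136 months: 157 ≥ 136 is true
  citizen or permanent resident: no → false
  loan-to-value ratio ≥ 66.1%: 118 ≥ 66.1 is true
  cash reserves between 17 months and 25 months: 32 in [17, 25] is false
  property type ∈ {investment, primary}: investment is in the set → true
  months employed ≤ 50 months: 157 ≤ 50 is false
  requested loan amount ≤ 223220 USD: 374881 ≤ 223220 is false
  credit score ≤ 820: 578 ≤ 820 is true
  co-signer present: no → false
  debt-to-income ratio between 64% and 70%: 4 in [64, 70] is false
  late payments in last 24 months ≥ 4: 11 ≥ 4 is true
  self-employed: no → false
  down-payment percentage ≥ 50.1%: 11.4 ≥ 50.1 is false
  annual income ≥ 103500 USD: 47896 ≥ 103500 is false
  bankruptcies on record < 1: 1 < 1 is false
  cash reserves ≤ 28 months: 32 ≤ 28 is false
  annual income ≤ 223749 USD: 47896 ≤ 223749 is true
Combine:
[1.1.1.1.3] true OR false = true
[1.1.1.1] true AND false AND true = false
[1.1.1] NOT false = true
[1.1.2.3] false AND true = false
[1.1.2] true AND false AND false = false
[1.1.3.1.1] false OR false OR true OR false = true
[1.1.3.1] NOT true = false
[1.1.3] NOT false = true
[1.1] exactly-one(true, false, true) = false
[1.2] false → false (antecedent false ⇒ implication holds) = true
[1] false AND true = false
[2] exactly-one(false, false, true) = true
[root] false AND true = false
Overall: false → denied

Denied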